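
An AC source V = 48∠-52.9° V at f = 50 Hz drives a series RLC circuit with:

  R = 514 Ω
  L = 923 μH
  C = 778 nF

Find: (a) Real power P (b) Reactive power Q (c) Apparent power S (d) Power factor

Step 1 — Angular frequency: ω = 2π·f = 2π·50 = 314.2 rad/s.
Step 2 — Component impedances:
  R: Z = R = 514 Ω
  L: Z = jωL = j·314.2·0.000923 = 0 + j0.29 Ω
  C: Z = 1/(jωC) = -j/(ω·C) = 0 - j4091 Ω
Step 3 — Series combination: Z_total = R + L + C = 514 - j4091 Ω = 4123∠-82.8° Ω.
Step 4 — Source phasor: V = 48∠-52.9° V = 28.95 - j38.28 V.
Step 5 — Current: I = V / Z = 0.01009 + j0.00581 A = 0.01164∠29.9° A.
Step 6 — Complex power: S = V·I* = 0.06966 - j0.5544 VA.
Step 7 — Real power: P = Re(S) = 0.06966 W.
Step 8 — Reactive power: Q = Im(S) = -0.5544 VAR.
Step 9 — Apparent power: |S| = 0.5588 VA.
Step 10 — Power factor: PF = P/|S| = 0.1247 (leading).

(a) P = 0.06966 W  (b) Q = -0.5544 VAR  (c) S = 0.5588 VA  (d) PF = 0.1247 (leading)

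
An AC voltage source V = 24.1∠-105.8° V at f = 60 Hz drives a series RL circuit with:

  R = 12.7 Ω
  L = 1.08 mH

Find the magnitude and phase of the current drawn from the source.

Step 1 — Angular frequency: ω = 2π·f = 2π·60 = 377 rad/s.
Step 2 — Component impedances:
  R: Z = R = 12.7 Ω
  L: Z = jωL = j·377·0.00108 = 0 + j0.4072 Ω
Step 3 — Series combination: Z_total = R + L = 12.7 + j0.4072 Ω = 12.71∠1.8° Ω.
Step 4 — Source phasor: V = 24.1∠-105.8° V = -6.562 - j23.19 V.
Step 5 — Ohm's law: I = V / Z_total = (-6.562 - j23.19) / (12.7 + j0.4072) = -0.5746 - j1.808 A.
Step 6 — Convert to polar: |I| = 1.897 A, ∠I = -107.6°.

I = 1.897∠-107.6° A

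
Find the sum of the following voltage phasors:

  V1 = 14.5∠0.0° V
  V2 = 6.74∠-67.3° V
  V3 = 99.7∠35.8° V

Step 1 — Convert each phasor to rectangular form:
  V1 = 14.5·(cos(0.0°) + j·sin(0.0°)) = 14.5 V
  V2 = 6.74·(cos(-67.3°) + j·sin(-67.3°)) = 2.601 - j6.218 V
  V3 = 99.7·(cos(35.8°) + j·sin(35.8°)) = 80.86 + j58.32 V
Step 2 — Sum components: V_total = 97.96 + j52.1 V.
Step 3 — Convert to polar: |V_total| = 111 V, ∠V_total = 28.0°.

V_total = 111∠28.0° V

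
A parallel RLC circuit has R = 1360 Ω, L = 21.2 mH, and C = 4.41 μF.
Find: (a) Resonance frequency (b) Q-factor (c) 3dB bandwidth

Step 1 — Resonance: ω₀ = 1/√(LC) = 1/√(0.0212·4.41e-06) = 3270 rad/s.
Step 2 — f₀ = ω₀/(2π) = 520.5 Hz.
Step 3 — Parallel Q: Q = R/(ω₀L) = 1360/(3270·0.0212) = 19.62.
Step 4 — Bandwidth: Δω = ω₀/Q = 166.7 rad/s; BW = Δω/(2π) = 26.54 Hz.

(a) f₀ = 520.5 Hz  (b) Q = 19.62  (c) BW = 26.54 Hz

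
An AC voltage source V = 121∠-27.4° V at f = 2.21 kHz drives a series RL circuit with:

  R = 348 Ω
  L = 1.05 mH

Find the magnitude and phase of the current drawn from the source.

Step 1 — Angular frequency: ω = 2π·f = 2π·2210 = 1.389e+04 rad/s.
Step 2 — Component impedances:
  R: Z = R = 348 Ω
  L: Z = jωL = j·1.389e+04·0.00105 = 0 + j14.58 Ω
Step 3 — Series combination: Z_total = R + L = 348 + j14.58 Ω = 348.3∠2.4° Ω.
Step 4 — Source phasor: V = 121∠-27.4° V = 107.4 - j55.68 V.
Step 5 — Ohm's law: I = V / Z_total = (107.4 - j55.68) / (348 + j14.58) = 0.3015 - j0.1726 A.
Step 6 — Convert to polar: |I| = 0.3474 A, ∠I = -29.8°.

I = 0.3474∠-29.8° A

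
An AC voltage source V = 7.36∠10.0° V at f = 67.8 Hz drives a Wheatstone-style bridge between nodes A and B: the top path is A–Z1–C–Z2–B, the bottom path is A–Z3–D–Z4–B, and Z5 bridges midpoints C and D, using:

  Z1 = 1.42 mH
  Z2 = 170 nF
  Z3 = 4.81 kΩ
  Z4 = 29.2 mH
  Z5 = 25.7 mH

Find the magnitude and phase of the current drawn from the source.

Step 1 — Angular frequency: ω = 2π·f = 2π·67.8 = 426 rad/s.
Step 2 — Component impedances:
  Z1: Z = jωL = j·426·0.00142 = 0 + j0.6049 Ω
  Z2: Z = 1/(jωC) = -j/(ω·C) = 0 - j1.381e+04 Ω
  Z3: Z = R = 4810 Ω
  Z4: Z = jωL = j·426·0.0292 = 0 + j12.44 Ω
  Z5: Z = jωL = j·426·0.0257 = 0 + j10.95 Ω
Step 3 — Bridge requires nodal analysis (the Z5 bridge couples midpoints C and D, so the two paths cannot be reduced to a simple series/parallel combination). Setting node B to ground and injecting 1 A at node A, the 3-node admittance system at A, C, D solves to V_A = Z_AB = 0.02784 + j24.03 Ω = 24.03∠89.9° Ω.
Step 4 — Source phasor: V = 7.36∠10.0° V = 7.248 + j1.278 V.
Step 5 — Ohm's law: I = V / Z_total = (7.248 + j1.278) / (0.02784 + j24.03) = 0.05353 - j0.3015 A.
Step 6 — Convert to polar: |I| = 0.3063 A, ∠I = -79.9°.

I = 0.3063∠-79.9° A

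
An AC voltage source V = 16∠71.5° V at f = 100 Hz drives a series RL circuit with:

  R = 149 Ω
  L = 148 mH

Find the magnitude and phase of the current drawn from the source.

Step 1 — Angular frequency: ω = 2π·f = 2π·100 = 628.3 rad/s.
Step 2 — Component impedances:
  R: Z = R = 149 Ω
  L: Z = jωL = j·628.3·0.148 = 0 + j92.99 Ω
Step 3 — Series combination: Z_total = R + L = 149 + j92.99 Ω = 175.6∠32.0° Ω.
Step 4 — Source phasor: V = 16∠71.5° V = 5.077 + j15.17 V.
Step 5 — Ohm's law: I = V / Z_total = (5.077 + j15.17) / (149 + j92.99) = 0.07026 + j0.05798 A.
Step 6 — Convert to polar: |I| = 0.0911 A, ∠I = 39.5°.

I = 0.0911∠39.5° A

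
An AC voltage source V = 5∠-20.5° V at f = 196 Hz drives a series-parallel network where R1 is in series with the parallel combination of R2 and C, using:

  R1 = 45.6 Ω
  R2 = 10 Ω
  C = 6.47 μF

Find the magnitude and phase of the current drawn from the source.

Step 1 — Angular frequency: ω = 2π·f = 2π·196 = 1232 rad/s.
Step 2 — Component impedances:
  R1: Z = R = 45.6 Ω
  R2: Z = R = 10 Ω
  C: Z = 1/(jωC) = -j/(ω·C) = 0 - j125.5 Ω
Step 3 — Parallel branch: R2 || C = 1/(1/R2 + 1/C) = 9.937 - j0.7918 Ω.
Step 4 — Series with R1: Z_total = R1 + (R2 || C) = 55.54 - j0.7918 Ω = 55.54∠-0.8° Ω.
Step 5 — Source phasor: V = 5∠-20.5° V = 4.683 - j1.751 V.
Step 6 — Ohm's law: I = V / Z_total = (4.683 - j1.751) / (55.54 - j0.7918) = 0.08476 - j0.03032 A.
Step 7 — Convert to polar: |I| = 0.09002 A, ∠I = -19.7°.

I = 0.09002∠-19.7° A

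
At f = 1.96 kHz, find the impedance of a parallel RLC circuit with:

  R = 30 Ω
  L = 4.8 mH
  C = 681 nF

Step 1 — Angular frequency: ω = 2π·f = 2π·1960 = 1.232e+04 rad/s.
Step 2 — Component impedances:
  R: Z = R = 30 Ω
  L: Z = jωL = j·1.232e+04·0.0048 = 0 + j59.11 Ω
  C: Z = 1/(jωC) = -j/(ω·C) = 0 - j119.2 Ω
Step 3 — Parallel combination: 1/Z_total = 1/R + 1/L + 1/C; Z_total = 28.16 + j7.205 Ω = 29.06∠14.4° Ω.

Z = 28.16 + j7.205 Ω = 29.06∠14.4° Ω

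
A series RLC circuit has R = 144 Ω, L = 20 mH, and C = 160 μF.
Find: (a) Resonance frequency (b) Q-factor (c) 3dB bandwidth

Step 1 — Resonance: ω₀ = 1/√(LC) = 1/√(0.02·0.00016) = 559 rad/s.
Step 2 — f₀ = ω₀/(2π) = 88.97 Hz.
Step 3 — Series Q: Q = ω₀L/R = 559·0.02/144 = 0.07764.
Step 4 — Bandwidth: Δω = ω₀/Q = 7200 rad/s; BW = Δω/(2π) = 1146 Hz.

(a) f₀ = 88.97 Hz  (b) Q = 0.07764  (c) BW = 1146 Hz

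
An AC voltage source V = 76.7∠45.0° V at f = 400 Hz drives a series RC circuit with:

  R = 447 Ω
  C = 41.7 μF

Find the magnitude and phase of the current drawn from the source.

Step 1 — Angular frequency: ω = 2π·f = 2π·400 = 2513 rad/s.
Step 2 — Component impedances:
  R: Z = R = 447 Ω
  C: Z = 1/(jωC) = -j/(ω·C) = 0 - j9.542 Ω
Step 3 — Series combination: Z_total = R + C = 447 - j9.542 Ω = 447.1∠-1.2° Ω.
Step 4 — Source phasor: V = 76.7∠45.0° V = 54.24 + j54.24 V.
Step 5 — Ohm's law: I = V / Z_total = (54.24 + j54.24) / (447 - j9.542) = 0.1187 + j0.1239 A.
Step 6 — Convert to polar: |I| = 0.1715 A, ∠I = 46.2°.

I = 0.1715∠46.2° A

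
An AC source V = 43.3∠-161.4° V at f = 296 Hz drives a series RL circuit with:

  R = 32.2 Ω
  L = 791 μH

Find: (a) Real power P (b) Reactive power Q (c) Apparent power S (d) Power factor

Step 1 — Angular frequency: ω = 2π·f = 2π·296 = 1860 rad/s.
Step 2 — Component impedances:
  R: Z = R = 32.2 Ω
  L: Z = jωL = j·1860·0.000791 = 0 + j1.471 Ω
Step 3 — Series combination: Z_total = R + L = 32.2 + j1.471 Ω = 32.23∠2.6° Ω.
Step 4 — Source phasor: V = 43.3∠-161.4° V = -41.04 - j13.81 V.
Step 5 — Current: I = V / Z = -1.291 - j0.3699 A = 1.343∠-164.0° A.
Step 6 — Complex power: S = V·I* = 58.11 + j2.655 VA.
Step 7 — Real power: P = Re(S) = 58.11 W.
Step 8 — Reactive power: Q = Im(S) = 2.655 VAR.
Step 9 — Apparent power: |S| = 58.17 VA.
Step 10 — Power factor: PF = P/|S| = 0.999 (lagging).

(a) P = 58.11 W  (b) Q = 2.655 VAR  (c) S = 58.17 VA  (d) PF = 0.999 (lagging)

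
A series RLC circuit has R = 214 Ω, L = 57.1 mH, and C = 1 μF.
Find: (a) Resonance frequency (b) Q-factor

Step 1 — Resonance condition Im(Z)=0 gives ω₀ = 1/√(LC).
Step 2 — ω₀ = 1/√(0.0571·1e-06) = 4185 rad/s.
Step 3 — f₀ = ω₀/(2π) = 666 Hz.
Step 4 — Series Q: Q = ω₀L/R = 4185·0.0571/214 = 1.117.

(a) f₀ = 666 Hz  (b) Q = 1.117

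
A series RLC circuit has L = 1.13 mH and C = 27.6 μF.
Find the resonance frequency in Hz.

Step 1 — Resonance condition Im(Z)=0 gives ω₀ = 1/√(LC).
Step 2 — ω₀ = 1/√(0.00113·2.76e-05) = 5662 rad/s.
Step 3 — f₀ = ω₀/(2π) = 901.2 Hz.

f₀ = 901.2 Hz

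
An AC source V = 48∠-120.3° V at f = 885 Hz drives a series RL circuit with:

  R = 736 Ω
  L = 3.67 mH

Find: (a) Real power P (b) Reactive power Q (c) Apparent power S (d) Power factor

Step 1 — Angular frequency: ω = 2π·f = 2π·885 = 5561 rad/s.
Step 2 — Component impedances:
  R: Z = R = 736 Ω
  L: Z = jωL = j·5561·0.00367 = 0 + j20.41 Ω
Step 3 — Series combination: Z_total = R + L = 736 + j20.41 Ω = 736.3∠1.6° Ω.
Step 4 — Source phasor: V = 48∠-120.3° V = -24.22 - j41.44 V.
Step 5 — Current: I = V / Z = -0.03444 - j0.05535 A = 0.06519∠-121.9° A.
Step 6 — Complex power: S = V·I* = 3.128 + j0.08673 VA.
Step 7 — Real power: P = Re(S) = 3.128 W.
Step 8 — Reactive power: Q = Im(S) = 0.08673 VAR.
Step 9 — Apparent power: |S| = 3.129 VA.
Step 10 — Power factor: PF = P/|S| = 0.9996 (lagging).

(a) P = 3.128 W  (b) Q = 0.08673 VAR  (c) S = 3.129 VA  (d) PF = 0.9996 (lagging)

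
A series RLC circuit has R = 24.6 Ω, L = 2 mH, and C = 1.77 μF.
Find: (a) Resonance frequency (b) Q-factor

Step 1 — Resonance condition Im(Z)=0 gives ω₀ = 1/√(LC).
Step 2 — ω₀ = 1/√(0.002·1.77e-06) = 1.681e+04 rad/s.
Step 3 — f₀ = ω₀/(2π) = 2675 Hz.
Step 4 — Series Q: Q = ω₀L/R = 1.681e+04·0.002/24.6 = 1.366.

(a) f₀ = 2675 Hz  (b) Q = 1.366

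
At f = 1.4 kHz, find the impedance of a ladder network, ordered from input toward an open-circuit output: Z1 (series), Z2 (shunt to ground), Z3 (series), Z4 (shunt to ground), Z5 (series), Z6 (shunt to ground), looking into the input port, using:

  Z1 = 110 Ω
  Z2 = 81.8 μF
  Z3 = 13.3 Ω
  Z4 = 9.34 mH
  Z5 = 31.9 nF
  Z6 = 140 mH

Step 1 — Angular frequency: ω = 2π·f = 2π·1400 = 8796 rad/s.
Step 2 — Component impedances:
  Z1: Z = R = 110 Ω
  Z2: Z = 1/(jωC) = -j/(ω·C) = 0 - j1.39 Ω
  Z3: Z = R = 13.3 Ω
  Z4: Z = jωL = j·8796·0.00934 = 0 + j82.16 Ω
  Z5: Z = 1/(jωC) = -j/(ω·C) = 0 - j3564 Ω
  Z6: Z = jωL = j·8796·0.14 = 0 + j1232 Ω
Step 3 — Ladder network (open output): work backward from the far end, alternating series and parallel combinations. Z_in = 110 - j1.412 Ω = 110∠-0.7° Ω.

Z = 110 - j1.412 Ω = 110∠-0.7° Ω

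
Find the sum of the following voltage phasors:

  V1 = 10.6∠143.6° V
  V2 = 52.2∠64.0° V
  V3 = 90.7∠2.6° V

Step 1 — Convert each phasor to rectangular form:
  V1 = 10.6·(cos(143.6°) + j·sin(143.6°)) = -8.532 + j6.29 V
  V2 = 52.2·(cos(64.0°) + j·sin(64.0°)) = 22.88 + j46.92 V
  V3 = 90.7·(cos(2.6°) + j·sin(2.6°)) = 90.61 + j4.114 V
Step 2 — Sum components: V_total = 105 + j57.32 V.
Step 3 — Convert to polar: |V_total| = 119.6 V, ∠V_total = 28.6°.

V_total = 119.6∠28.6° V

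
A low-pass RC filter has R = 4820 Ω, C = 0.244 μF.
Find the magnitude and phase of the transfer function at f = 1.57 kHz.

Step 1 — Angular frequency: ω = 2π·1570 = 9865 rad/s.
Step 2 — Transfer function: H(jω) = 1/(1 + jωRC).
Step 3 — Denominator: 1 + jωRC = 1 + j·9865·4820·2.44e-07 = 1 + j11.6.
Step 4 — H = 0.007375 - j0.08556.
Step 5 — Magnitude: |H| = 0.08588 (-21.3 dB); phase: φ = -85.1°.

|H| = 0.08588 (-21.3 dB), φ = -85.1°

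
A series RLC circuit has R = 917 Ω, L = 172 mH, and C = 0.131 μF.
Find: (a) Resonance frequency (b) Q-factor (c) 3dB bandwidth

Step 1 — Resonance: ω₀ = 1/√(LC) = 1/√(0.172·1.31e-07) = 6662 rad/s.
Step 2 — f₀ = ω₀/(2π) = 1060 Hz.
Step 3 — Series Q: Q = ω₀L/R = 6662·0.172/917 = 1.25.
Step 4 — Bandwidth: Δω = ω₀/Q = 5331 rad/s; BW = Δω/(2π) = 848.5 Hz.

(a) f₀ = 1060 Hz  (b) Q = 1.25  (c) BW = 848.5 Hz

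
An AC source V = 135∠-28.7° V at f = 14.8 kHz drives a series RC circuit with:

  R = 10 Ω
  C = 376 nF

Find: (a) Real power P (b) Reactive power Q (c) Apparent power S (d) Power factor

Step 1 — Angular frequency: ω = 2π·f = 2π·1.48e+04 = 9.299e+04 rad/s.
Step 2 — Component impedances:
  R: Z = R = 10 Ω
  C: Z = 1/(jωC) = -j/(ω·C) = 0 - j28.6 Ω
Step 3 — Series combination: Z_total = R + C = 10 - j28.6 Ω = 30.3∠-70.7° Ω.
Step 4 — Source phasor: V = 135∠-28.7° V = 118.4 - j64.83 V.
Step 5 — Current: I = V / Z = 3.31 + j2.983 A = 4.456∠42.0° A.
Step 6 — Complex power: S = V·I* = 198.5 - j567.8 VA.
Step 7 — Real power: P = Re(S) = 198.5 W.
Step 8 — Reactive power: Q = Im(S) = -567.8 VAR.
Step 9 — Apparent power: |S| = 601.5 VA.
Step 10 — Power factor: PF = P/|S| = 0.3301 (leading).

(a) P = 198.5 W  (b) Q = -567.8 VAR  (c) S = 601.5 VA  (d) PF = 0.3301 (leading)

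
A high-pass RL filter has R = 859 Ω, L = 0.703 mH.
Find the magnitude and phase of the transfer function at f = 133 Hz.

Step 1 — Angular frequency: ω = 2π·133 = 835.7 rad/s.
Step 2 — Transfer function: H(jω) = jωL/(R + jωL).
Step 3 — Numerator jωL = j·0.5875; denominator R + jωL = 859 + j0.5875.
Step 4 — H = 4.677e-07 + j0.0006839.
Step 5 — Magnitude: |H| = 0.0006839 (-63.3 dB); phase: φ = 90.0°.

|H| = 0.0006839 (-63.3 dB), φ = 90.0°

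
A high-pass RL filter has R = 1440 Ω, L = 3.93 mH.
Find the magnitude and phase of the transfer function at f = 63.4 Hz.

Step 1 — Angular frequency: ω = 2π·63.4 = 398.4 rad/s.
Step 2 — Transfer function: H(jω) = jωL/(R + jωL).
Step 3 — Numerator jωL = j·1.566; denominator R + jωL = 1440 + j1.566.
Step 4 — H = 1.182e-06 + j0.001087.
Step 5 — Magnitude: |H| = 0.001087 (-59.3 dB); phase: φ = 89.9°.

|H| = 0.001087 (-59.3 dB), φ = 89.9°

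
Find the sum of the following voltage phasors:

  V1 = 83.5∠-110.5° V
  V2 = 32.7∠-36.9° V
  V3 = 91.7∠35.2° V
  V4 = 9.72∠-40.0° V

Step 1 — Convert each phasor to rectangular form:
  V1 = 83.5·(cos(-110.5°) + j·sin(-110.5°)) = -29.24 - j78.21 V
  V2 = 32.7·(cos(-36.9°) + j·sin(-36.9°)) = 26.15 - j19.63 V
  V3 = 91.7·(cos(35.2°) + j·sin(35.2°)) = 74.93 + j52.86 V
  V4 = 9.72·(cos(-40.0°) + j·sin(-40.0°)) = 7.446 - j6.248 V
Step 2 — Sum components: V_total = 79.29 - j51.23 V.
Step 3 — Convert to polar: |V_total| = 94.4 V, ∠V_total = -32.9°.

V_total = 94.4∠-32.9° V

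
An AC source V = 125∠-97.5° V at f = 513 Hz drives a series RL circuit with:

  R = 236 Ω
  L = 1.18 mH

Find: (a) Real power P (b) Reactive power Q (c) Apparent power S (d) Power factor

Step 1 — Angular frequency: ω = 2π·f = 2π·513 = 3223 rad/s.
Step 2 — Component impedances:
  R: Z = R = 236 Ω
  L: Z = jωL = j·3223·0.00118 = 0 + j3.803 Ω
Step 3 — Series combination: Z_total = R + L = 236 + j3.803 Ω = 236∠0.9° Ω.
Step 4 — Source phasor: V = 125∠-97.5° V = -16.32 - j123.9 V.
Step 5 — Current: I = V / Z = -0.07758 - j0.5239 A = 0.5296∠-98.4° A.
Step 6 — Complex power: S = V·I* = 66.19 + j1.067 VA.
Step 7 — Real power: P = Re(S) = 66.19 W.
Step 8 — Reactive power: Q = Im(S) = 1.067 VAR.
Step 9 — Apparent power: |S| = 66.2 VA.
Step 10 — Power factor: PF = P/|S| = 0.9999 (lagging).

(a) P = 66.19 W  (b) Q = 1.067 VAR  (c) S = 66.2 VA  (d) PF = 0.9999 (lagging)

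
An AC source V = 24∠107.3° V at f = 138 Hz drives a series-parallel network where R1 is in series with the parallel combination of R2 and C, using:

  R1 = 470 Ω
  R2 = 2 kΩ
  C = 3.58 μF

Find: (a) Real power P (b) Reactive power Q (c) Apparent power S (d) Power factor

Step 1 — Angular frequency: ω = 2π·f = 2π·138 = 867.1 rad/s.
Step 2 — Component impedances:
  R1: Z = R = 470 Ω
  R2: Z = R = 2000 Ω
  C: Z = 1/(jωC) = -j/(ω·C) = 0 - j322.1 Ω
Step 3 — Parallel branch: R2 || C = 1/(1/R2 + 1/C) = 50.58 - j314 Ω.
Step 4 — Series with R1: Z_total = R1 + (R2 || C) = 520.6 - j314 Ω = 607.9∠-31.1° Ω.
Step 5 — Source phasor: V = 24∠107.3° V = -7.137 + j22.91 V.
Step 6 — Current: I = V / Z = -0.02952 + j0.02621 A = 0.03948∠138.4° A.
Step 7 — Complex power: S = V·I* = 0.8113 - j0.4894 VA.
Step 8 — Real power: P = Re(S) = 0.8113 W.
Step 9 — Reactive power: Q = Im(S) = -0.4894 VAR.
Step 10 — Apparent power: |S| = 0.9475 VA.
Step 11 — Power factor: PF = P/|S| = 0.8563 (leading).

(a) P = 0.8113 W  (b) Q = -0.4894 VAR  (c) S = 0.9475 VA  (d) PF = 0.8563 (leading)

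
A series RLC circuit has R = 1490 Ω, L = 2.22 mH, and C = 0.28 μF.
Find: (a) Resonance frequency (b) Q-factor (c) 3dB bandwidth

Step 1 — Resonance: ω₀ = 1/√(LC) = 1/√(0.00222·2.8e-07) = 4.011e+04 rad/s.
Step 2 — f₀ = ω₀/(2π) = 6384 Hz.
Step 3 — Series Q: Q = ω₀L/R = 4.011e+04·0.00222/1490 = 0.05976.
Step 4 — Bandwidth: Δω = ω₀/Q = 6.712e+05 rad/s; BW = Δω/(2π) = 1.068e+05 Hz.

(a) f₀ = 6384 Hz  (b) Q = 0.05976  (c) BW = 1.068e+05 Hz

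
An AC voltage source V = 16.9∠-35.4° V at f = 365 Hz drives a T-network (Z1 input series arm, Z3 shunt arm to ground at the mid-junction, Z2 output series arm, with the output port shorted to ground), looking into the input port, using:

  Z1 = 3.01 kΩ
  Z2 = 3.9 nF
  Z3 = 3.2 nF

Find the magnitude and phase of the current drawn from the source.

Step 1 — Angular frequency: ω = 2π·f = 2π·365 = 2293 rad/s.
Step 2 — Component impedances:
  Z1: Z = R = 3010 Ω
  Z2: Z = 1/(jωC) = -j/(ω·C) = 0 - j1.118e+05 Ω
  Z3: Z = 1/(jωC) = -j/(ω·C) = 0 - j1.363e+05 Ω
Step 3 — With the output port shorted to ground, the output series arm Z2 runs from the junction to ground; the shunt arm Z3 also runs from the junction to ground. They appear in parallel: Z3 || Z2 = 0 - j6.141e+04 Ω.
Step 4 — Series with input arm Z1: Z_in = Z1 + (Z3 || Z2) = 3010 - j6.141e+04 Ω = 6.149e+04∠-87.2° Ω.
Step 5 — Source phasor: V = 16.9∠-35.4° V = 13.78 - j9.79 V.
Step 6 — Ohm's law: I = V / Z_total = (13.78 - j9.79) / (3010 - j6.141e+04) = 0.00017 + j0.000216 A.
Step 7 — Convert to polar: |I| = 0.0002749 A, ∠I = 51.8°.

I = 0.0002749∠51.8° A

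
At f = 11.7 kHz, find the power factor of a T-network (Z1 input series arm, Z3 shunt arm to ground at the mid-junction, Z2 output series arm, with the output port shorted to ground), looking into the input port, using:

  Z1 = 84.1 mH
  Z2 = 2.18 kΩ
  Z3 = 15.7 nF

Step 1 — Angular frequency: ω = 2π·f = 2π·1.17e+04 = 7.351e+04 rad/s.
Step 2 — Component impedances:
  Z1: Z = jωL = j·7.351e+04·0.0841 = 0 + j6182 Ω
  Z2: Z = R = 2180 Ω
  Z3: Z = 1/(jωC) = -j/(ω·C) = 0 - j866.4 Ω
Step 3 — With the output port shorted to ground, the output series arm Z2 runs from the junction to ground; the shunt arm Z3 also runs from the junction to ground. They appear in parallel: Z3 || Z2 = 297.4 - j748.2 Ω.
Step 4 — Series with input arm Z1: Z_in = Z1 + (Z3 || Z2) = 297.4 + j5434 Ω = 5442∠86.9° Ω.
Step 5 — Power factor: PF = cos(φ) = Re(Z)/|Z| = 297.38/5442.4 = 0.05464.
Step 6 — Type: Im(Z) = 5434 ⇒ lagging (phase φ = 86.9°).

PF = 0.05464 (lagging, φ = 86.9°)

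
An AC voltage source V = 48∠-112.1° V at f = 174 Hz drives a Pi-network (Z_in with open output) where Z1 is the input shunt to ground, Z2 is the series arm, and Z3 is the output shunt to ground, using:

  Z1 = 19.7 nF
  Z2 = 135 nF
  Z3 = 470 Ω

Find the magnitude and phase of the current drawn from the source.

Step 1 — Angular frequency: ω = 2π·f = 2π·174 = 1093 rad/s.
Step 2 — Component impedances:
  Z1: Z = 1/(jωC) = -j/(ω·C) = 0 - j4.643e+04 Ω
  Z2: Z = 1/(jωC) = -j/(ω·C) = 0 - j6775 Ω
  Z3: Z = R = 470 Ω
Step 3 — With open output, the series arm Z2 and the output shunt Z3 appear in series to ground: Z2 + Z3 = 470 - j6775 Ω.
Step 4 — Parallel with input shunt Z1: Z_in = Z1 || (Z2 + Z3) = 357.9 - j5916 Ω = 5927∠-86.5° Ω.
Step 5 — Source phasor: V = 48∠-112.1° V = -18.06 - j44.47 V.
Step 6 — Ohm's law: I = V / Z_total = (-18.06 - j44.47) / (357.9 - j5916) = 0.007306 - j0.003495 A.
Step 7 — Convert to polar: |I| = 0.008099 A, ∠I = -25.6°.

I = 0.008099∠-25.6° A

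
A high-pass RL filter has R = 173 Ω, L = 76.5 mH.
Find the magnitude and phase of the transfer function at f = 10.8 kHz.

Step 1 — Angular frequency: ω = 2π·1.08e+04 = 6.786e+04 rad/s.
Step 2 — Transfer function: H(jω) = jωL/(R + jωL).
Step 3 — Numerator jωL = j·5191; denominator R + jωL = 173 + j5191.
Step 4 — H = 0.9989 + j0.03329.
Step 5 — Magnitude: |H| = 0.9994 (-0.0 dB); phase: φ = 1.9°.

|H| = 0.9994 (-0.0 dB), φ = 1.9°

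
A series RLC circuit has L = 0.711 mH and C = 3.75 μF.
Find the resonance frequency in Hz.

Step 1 — Resonance condition Im(Z)=0 gives ω₀ = 1/√(LC).
Step 2 — ω₀ = 1/√(0.000711·3.75e-06) = 1.937e+04 rad/s.
Step 3 — f₀ = ω₀/(2π) = 3082 Hz.

f₀ = 3082 Hz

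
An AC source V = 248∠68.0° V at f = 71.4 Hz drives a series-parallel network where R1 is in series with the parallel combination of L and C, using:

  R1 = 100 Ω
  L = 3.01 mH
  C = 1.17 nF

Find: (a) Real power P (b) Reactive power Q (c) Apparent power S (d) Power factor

Step 1 — Angular frequency: ω = 2π·f = 2π·71.4 = 448.6 rad/s.
Step 2 — Component impedances:
  R1: Z = R = 100 Ω
  L: Z = jωL = j·448.6·0.00301 = 0 + j1.35 Ω
  C: Z = 1/(jωC) = -j/(ω·C) = 0 - j1.905e+06 Ω
Step 3 — Parallel branch: L || C = 1/(1/L + 1/C) = 0 + j1.35 Ω.
Step 4 — Series with R1: Z_total = R1 + (L || C) = 100 + j1.35 Ω = 100∠0.8° Ω.
Step 5 — Source phasor: V = 248∠68.0° V = 92.9 + j229.9 V.
Step 6 — Current: I = V / Z = 0.9599 + j2.286 A = 2.48∠67.2° A.
Step 7 — Complex power: S = V·I* = 614.9 + j8.304 VA.
Step 8 — Real power: P = Re(S) = 614.9 W.
Step 9 — Reactive power: Q = Im(S) = 8.304 VAR.
Step 10 — Apparent power: |S| = 615 VA.
Step 11 — Power factor: PF = P/|S| = 0.9999 (lagging).

(a) P = 614.9 W  (b) Q = 8.304 VAR  (c) S = 615 VA  (d) PF = 0.9999 (lagging)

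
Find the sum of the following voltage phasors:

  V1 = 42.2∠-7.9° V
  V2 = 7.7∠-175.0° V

Step 1 — Convert each phasor to rectangular form:
  V1 = 42.2·(cos(-7.9°) + j·sin(-7.9°)) = 41.8 - j5.8 V
  V2 = 7.7·(cos(-175.0°) + j·sin(-175.0°)) = -7.671 - j0.6711 V
Step 2 — Sum components: V_total = 34.13 - j6.471 V.
Step 3 — Convert to polar: |V_total| = 34.74 V, ∠V_total = -10.7°.

V_total = 34.74∠-10.7° V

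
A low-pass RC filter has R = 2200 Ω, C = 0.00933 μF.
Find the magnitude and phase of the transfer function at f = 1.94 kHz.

Step 1 — Angular frequency: ω = 2π·1940 = 1.219e+04 rad/s.
Step 2 — Transfer function: H(jω) = 1/(1 + jωRC).
Step 3 — Denominator: 1 + jωRC = 1 + j·1.219e+04·2200·9.33e-09 = 1 + j0.2502.
Step 4 — H = 0.9411 - j0.2355.
Step 5 — Magnitude: |H| = 0.9701 (-0.3 dB); phase: φ = -14.0°.

|H| = 0.9701 (-0.3 dB), φ = -14.0°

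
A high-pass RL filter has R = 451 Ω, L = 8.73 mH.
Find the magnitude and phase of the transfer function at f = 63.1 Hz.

Step 1 — Angular frequency: ω = 2π·63.1 = 396.5 rad/s.
Step 2 — Transfer function: H(jω) = jωL/(R + jωL).
Step 3 — Numerator jωL = j·3.461; denominator R + jωL = 451 + j3.461.
Step 4 — H = 5.889e-05 + j0.007674.
Step 5 — Magnitude: |H| = 0.007674 (-42.3 dB); phase: φ = 89.6°.

|H| = 0.007674 (-42.3 dB), φ = 89.6°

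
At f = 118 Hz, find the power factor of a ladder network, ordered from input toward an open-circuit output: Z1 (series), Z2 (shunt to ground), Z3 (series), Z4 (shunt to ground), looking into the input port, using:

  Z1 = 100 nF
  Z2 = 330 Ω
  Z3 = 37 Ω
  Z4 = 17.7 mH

Step 1 — Angular frequency: ω = 2π·f = 2π·118 = 741.4 rad/s.
Step 2 — Component impedances:
  Z1: Z = 1/(jωC) = -j/(ω·C) = 0 - j1.349e+04 Ω
  Z2: Z = R = 330 Ω
  Z3: Z = R = 37 Ω
  Z4: Z = jωL = j·741.4·0.0177 = 0 + j13.12 Ω
Step 3 — Ladder network (open output): work backward from the far end, alternating series and parallel combinations. Z_in = 33.65 - j1.348e+04 Ω = 1.348e+04∠-89.9° Ω.
Step 4 — Power factor: PF = cos(φ) = Re(Z)/|Z| = 33.649/13477 = 0.002497.
Step 5 — Type: Im(Z) = -1.348e+04 ⇒ leading (phase φ = -89.9°).

PF = 0.002497 (leading, φ = -89.9°)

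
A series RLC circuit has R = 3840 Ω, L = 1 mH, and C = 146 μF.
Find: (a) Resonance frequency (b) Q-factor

Step 1 — Resonance condition Im(Z)=0 gives ω₀ = 1/√(LC).
Step 2 — ω₀ = 1/√(0.001·0.000146) = 2617 rad/s.
Step 3 — f₀ = ω₀/(2π) = 416.5 Hz.
Step 4 — Series Q: Q = ω₀L/R = 2617·0.001/3840 = 0.0006815.

(a) f₀ = 416.5 Hz  (b) Q = 0.0006815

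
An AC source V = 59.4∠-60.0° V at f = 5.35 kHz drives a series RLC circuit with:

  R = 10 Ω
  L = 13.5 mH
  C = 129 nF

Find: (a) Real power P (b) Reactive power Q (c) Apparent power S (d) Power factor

Step 1 — Angular frequency: ω = 2π·f = 2π·5350 = 3.362e+04 rad/s.
Step 2 — Component impedances:
  R: Z = R = 10 Ω
  L: Z = jωL = j·3.362e+04·0.0135 = 0 + j453.8 Ω
  C: Z = 1/(jωC) = -j/(ω·C) = 0 - j230.6 Ω
Step 3 — Series combination: Z_total = R + L + C = 10 + j223.2 Ω = 223.4∠87.4° Ω.
Step 4 — Source phasor: V = 59.4∠-60.0° V = 29.7 - j51.44 V.
Step 5 — Current: I = V / Z = -0.2241 - j0.1431 A = 0.2659∠-147.4° A.
Step 6 — Complex power: S = V·I* = 0.7069 + j15.78 VA.
Step 7 — Real power: P = Re(S) = 0.7069 W.
Step 8 — Reactive power: Q = Im(S) = 15.78 VAR.
Step 9 — Apparent power: |S| = 15.79 VA.
Step 10 — Power factor: PF = P/|S| = 0.04476 (lagging).

(a) P = 0.7069 W  (b) Q = 15.78 VAR  (c) S = 15.79 VA  (d) PF = 0.04476 (lagging)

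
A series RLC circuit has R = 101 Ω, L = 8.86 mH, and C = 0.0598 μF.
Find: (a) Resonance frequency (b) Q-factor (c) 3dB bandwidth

Step 1 — Resonance: ω₀ = 1/√(LC) = 1/√(0.00886·5.98e-08) = 4.344e+04 rad/s.
Step 2 — f₀ = ω₀/(2π) = 6914 Hz.
Step 3 — Series Q: Q = ω₀L/R = 4.344e+04·0.00886/101 = 3.811.
Step 4 — Bandwidth: Δω = ω₀/Q = 1.14e+04 rad/s; BW = Δω/(2π) = 1814 Hz.

(a) f₀ = 6914 Hz  (b) Q = 3.811  (c) BW = 1814 Hz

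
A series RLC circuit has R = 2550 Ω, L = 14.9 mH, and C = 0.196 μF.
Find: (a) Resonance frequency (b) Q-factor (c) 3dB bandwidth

Step 1 — Resonance: ω₀ = 1/√(LC) = 1/√(0.0149·1.96e-07) = 1.85e+04 rad/s.
Step 2 — f₀ = ω₀/(2π) = 2945 Hz.
Step 3 — Series Q: Q = ω₀L/R = 1.85e+04·0.0149/2550 = 0.1081.
Step 4 — Bandwidth: Δω = ω₀/Q = 1.711e+05 rad/s; BW = Δω/(2π) = 2.724e+04 Hz.

(a) f₀ = 2945 Hz  (b) Q = 0.1081  (c) BW = 2.724e+04 Hz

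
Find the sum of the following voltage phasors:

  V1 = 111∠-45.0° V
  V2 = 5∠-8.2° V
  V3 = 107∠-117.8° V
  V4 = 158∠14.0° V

Step 1 — Convert each phasor to rectangular form:
  V1 = 111·(cos(-45.0°) + j·sin(-45.0°)) = 78.49 - j78.49 V
  V2 = 5·(cos(-8.2°) + j·sin(-8.2°)) = 4.949 - j0.7131 V
  V3 = 107·(cos(-117.8°) + j·sin(-117.8°)) = -49.9 - j94.65 V
  V4 = 158·(cos(14.0°) + j·sin(14.0°)) = 153.3 + j38.22 V
Step 2 — Sum components: V_total = 186.8 - j135.6 V.
Step 3 — Convert to polar: |V_total| = 230.9 V, ∠V_total = -36.0°.

V_total = 230.9∠-36.0° V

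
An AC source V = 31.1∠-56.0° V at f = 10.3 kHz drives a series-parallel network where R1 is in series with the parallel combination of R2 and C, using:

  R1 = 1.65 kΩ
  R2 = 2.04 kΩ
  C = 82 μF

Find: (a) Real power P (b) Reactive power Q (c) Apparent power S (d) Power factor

Step 1 — Angular frequency: ω = 2π·f = 2π·1.03e+04 = 6.472e+04 rad/s.
Step 2 — Component impedances:
  R1: Z = R = 1650 Ω
  R2: Z = R = 2040 Ω
  C: Z = 1/(jωC) = -j/(ω·C) = 0 - j0.1884 Ω
Step 3 — Parallel branch: R2 || C = 1/(1/R2 + 1/C) = 1.741e-05 - j0.1884 Ω.
Step 4 — Series with R1: Z_total = R1 + (R2 || C) = 1650 - j0.1884 Ω = 1650∠-0.0° Ω.
Step 5 — Source phasor: V = 31.1∠-56.0° V = 17.39 - j25.78 V.
Step 6 — Current: I = V / Z = 0.01054 - j0.01562 A = 0.01885∠-56.0° A.
Step 7 — Complex power: S = V·I* = 0.5862 - j6.695e-05 VA.
Step 8 — Real power: P = Re(S) = 0.5862 W.
Step 9 — Reactive power: Q = Im(S) = -6.695e-05 VAR.
Step 10 — Apparent power: |S| = 0.5862 VA.
Step 11 — Power factor: PF = P/|S| = 1 (leading).

(a) P = 0.5862 W  (b) Q = -6.695e-05 VAR  (c) S = 0.5862 VA  (d) PF = 1 (leading)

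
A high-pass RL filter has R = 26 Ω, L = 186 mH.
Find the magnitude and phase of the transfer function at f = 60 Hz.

Step 1 — Angular frequency: ω = 2π·60 = 377 rad/s.
Step 2 — Transfer function: H(jω) = jωL/(R + jωL).
Step 3 — Numerator jωL = j·70.12; denominator R + jωL = 26 + j70.12.
Step 4 — H = 0.8791 + j0.326.
Step 5 — Magnitude: |H| = 0.9376 (-0.6 dB); phase: φ = 20.3°.

|H| = 0.9376 (-0.6 dB), φ = 20.3°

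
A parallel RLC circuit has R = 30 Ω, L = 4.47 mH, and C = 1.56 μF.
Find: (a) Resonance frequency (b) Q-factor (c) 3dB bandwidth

Step 1 — Resonance: ω₀ = 1/√(LC) = 1/√(0.00447·1.56e-06) = 1.198e+04 rad/s.
Step 2 — f₀ = ω₀/(2π) = 1906 Hz.
Step 3 — Parallel Q: Q = R/(ω₀L) = 30/(1.198e+04·0.00447) = 0.5604.
Step 4 — Bandwidth: Δω = ω₀/Q = 2.137e+04 rad/s; BW = Δω/(2π) = 3401 Hz.

(a) f₀ = 1906 Hz  (b) Q = 0.5604  (c) BW = 3401 Hz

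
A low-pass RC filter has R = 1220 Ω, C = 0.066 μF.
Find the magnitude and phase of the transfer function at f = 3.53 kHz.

Step 1 — Angular frequency: ω = 2π·3530 = 2.218e+04 rad/s.
Step 2 — Transfer function: H(jω) = 1/(1 + jωRC).
Step 3 — Denominator: 1 + jωRC = 1 + j·2.218e+04·1220·6.6e-08 = 1 + j1.786.
Step 4 — H = 0.2387 - j0.4263.
Step 5 — Magnitude: |H| = 0.4886 (-6.2 dB); phase: φ = -60.8°.

|H| = 0.4886 (-6.2 dB), φ = -60.8°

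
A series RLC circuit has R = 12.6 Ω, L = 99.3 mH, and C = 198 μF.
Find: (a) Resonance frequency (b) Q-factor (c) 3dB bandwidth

Step 1 — Resonance: ω₀ = 1/√(LC) = 1/√(0.0993·0.000198) = 225.5 rad/s.
Step 2 — f₀ = ω₀/(2π) = 35.89 Hz.
Step 3 — Series Q: Q = ω₀L/R = 225.5·0.0993/12.6 = 1.777.
Step 4 — Bandwidth: Δω = ω₀/Q = 126.9 rad/s; BW = Δω/(2π) = 20.19 Hz.

(a) f₀ = 35.89 Hz  (b) Q = 1.777  (c) BW = 20.19 Hz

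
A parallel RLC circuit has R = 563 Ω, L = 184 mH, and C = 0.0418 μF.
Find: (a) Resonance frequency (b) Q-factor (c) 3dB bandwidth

Step 1 — Resonance: ω₀ = 1/√(LC) = 1/√(0.184·4.18e-08) = 1.14e+04 rad/s.
Step 2 — f₀ = ω₀/(2π) = 1815 Hz.
Step 3 — Parallel Q: Q = R/(ω₀L) = 563/(1.14e+04·0.184) = 0.2683.
Step 4 — Bandwidth: Δω = ω₀/Q = 4.249e+04 rad/s; BW = Δω/(2π) = 6763 Hz.

(a) f₀ = 1815 Hz  (b) Q = 0.2683  (c) BW = 6763 Hz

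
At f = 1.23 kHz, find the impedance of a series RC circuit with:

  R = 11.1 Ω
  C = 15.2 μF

Step 1 — Angular frequency: ω = 2π·f = 2π·1230 = 7728 rad/s.
Step 2 — Component impedances:
  R: Z = R = 11.1 Ω
  C: Z = 1/(jωC) = -j/(ω·C) = 0 - j8.513 Ω
Step 3 — Series combination: Z_total = R + C = 11.1 - j8.513 Ω = 13.99∠-37.5° Ω.

Z = 11.1 - j8.513 Ω = 13.99∠-37.5° Ω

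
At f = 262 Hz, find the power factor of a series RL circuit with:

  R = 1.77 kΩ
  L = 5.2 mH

Step 1 — Angular frequency: ω = 2π·f = 2π·262 = 1646 rad/s.
Step 2 — Component impedances:
  R: Z = R = 1770 Ω
  L: Z = jωL = j·1646·0.0052 = 0 + j8.56 Ω
Step 3 — Series combination: Z_total = R + L = 1770 + j8.56 Ω = 1770∠0.3° Ω.
Step 4 — Power factor: PF = cos(φ) = Re(Z)/|Z| = 1770/1770 = 1.
Step 5 — Type: Im(Z) = 8.56 ⇒ lagging (phase φ = 0.3°).

PF = 1 (lagging, φ = 0.3°)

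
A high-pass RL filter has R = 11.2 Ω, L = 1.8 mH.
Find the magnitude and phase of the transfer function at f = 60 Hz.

Step 1 — Angular frequency: ω = 2π·60 = 377 rad/s.
Step 2 — Transfer function: H(jω) = jωL/(R + jωL).
Step 3 — Numerator jωL = j·0.6786; denominator R + jωL = 11.2 + j0.6786.
Step 4 — H = 0.003657 + j0.06037.
Step 5 — Magnitude: |H| = 0.06048 (-24.4 dB); phase: φ = 86.5°.

|H| = 0.06048 (-24.4 dB), φ = 86.5°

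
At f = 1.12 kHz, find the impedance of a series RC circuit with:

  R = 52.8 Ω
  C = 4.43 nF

Step 1 — Angular frequency: ω = 2π·f = 2π·1120 = 7037 rad/s.
Step 2 — Component impedances:
  R: Z = R = 52.8 Ω
  C: Z = 1/(jωC) = -j/(ω·C) = 0 - j3.208e+04 Ω
Step 3 — Series combination: Z_total = R + C = 52.8 - j3.208e+04 Ω = 3.208e+04∠-89.9° Ω.

Z = 52.8 - j3.208e+04 Ω = 3.208e+04∠-89.9° Ω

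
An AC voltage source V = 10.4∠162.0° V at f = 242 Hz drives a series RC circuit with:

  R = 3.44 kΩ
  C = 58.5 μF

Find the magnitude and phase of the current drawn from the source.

Step 1 — Angular frequency: ω = 2π·f = 2π·242 = 1521 rad/s.
Step 2 — Component impedances:
  R: Z = R = 3440 Ω
  C: Z = 1/(jωC) = -j/(ω·C) = 0 - j11.24 Ω
Step 3 — Series combination: Z_total = R + C = 3440 - j11.24 Ω = 3440∠-0.2° Ω.
Step 4 — Source phasor: V = 10.4∠162.0° V = -9.891 + j3.214 V.
Step 5 — Ohm's law: I = V / Z_total = (-9.891 + j3.214) / (3440 - j11.24) = -0.002878 + j0.0009248 A.
Step 6 — Convert to polar: |I| = 0.003023 A, ∠I = 162.2°.

I = 0.003023∠162.2° A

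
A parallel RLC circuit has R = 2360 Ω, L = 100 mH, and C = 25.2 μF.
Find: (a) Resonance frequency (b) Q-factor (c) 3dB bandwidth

Step 1 — Resonance: ω₀ = 1/√(LC) = 1/√(0.1·2.52e-05) = 629.9 rad/s.
Step 2 — f₀ = ω₀/(2π) = 100.3 Hz.
Step 3 — Parallel Q: Q = R/(ω₀L) = 2360/(629.9·0.1) = 37.46.
Step 4 — Bandwidth: Δω = ω₀/Q = 16.81 rad/s; BW = Δω/(2π) = 2.676 Hz.

(a) f₀ = 100.3 Hz  (b) Q = 37.46  (c) BW = 2.676 Hz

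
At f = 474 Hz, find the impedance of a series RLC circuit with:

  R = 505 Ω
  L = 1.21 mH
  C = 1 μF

Step 1 — Angular frequency: ω = 2π·f = 2π·474 = 2978 rad/s.
Step 2 — Component impedances:
  R: Z = R = 505 Ω
  L: Z = jωL = j·2978·0.00121 = 0 + j3.604 Ω
  C: Z = 1/(jωC) = -j/(ω·C) = 0 - j335.8 Ω
Step 3 — Series combination: Z_total = R + L + C = 505 - j332.2 Ω = 604.4∠-33.3° Ω.

Z = 505 - j332.2 Ω = 604.4∠-33.3° Ω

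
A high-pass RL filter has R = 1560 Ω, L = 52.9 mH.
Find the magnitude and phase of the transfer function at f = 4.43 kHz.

Step 1 — Angular frequency: ω = 2π·4430 = 2.783e+04 rad/s.
Step 2 — Transfer function: H(jω) = jωL/(R + jωL).
Step 3 — Numerator jωL = j·1472; denominator R + jωL = 1560 + j1472.
Step 4 — H = 0.4712 + j0.4992.
Step 5 — Magnitude: |H| = 0.6864 (-3.3 dB); phase: φ = 46.7°.

|H| = 0.6864 (-3.3 dB), φ = 46.7°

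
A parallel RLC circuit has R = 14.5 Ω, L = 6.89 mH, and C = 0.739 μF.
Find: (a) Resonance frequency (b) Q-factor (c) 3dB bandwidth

Step 1 — Resonance: ω₀ = 1/√(LC) = 1/√(0.00689·7.39e-07) = 1.401e+04 rad/s.
Step 2 — f₀ = ω₀/(2π) = 2230 Hz.
Step 3 — Parallel Q: Q = R/(ω₀L) = 14.5/(1.401e+04·0.00689) = 0.1502.
Step 4 — Bandwidth: Δω = ω₀/Q = 9.332e+04 rad/s; BW = Δω/(2π) = 1.485e+04 Hz.

(a) f₀ = 2230 Hz  (b) Q = 0.1502  (c) BW = 1.485e+04 Hz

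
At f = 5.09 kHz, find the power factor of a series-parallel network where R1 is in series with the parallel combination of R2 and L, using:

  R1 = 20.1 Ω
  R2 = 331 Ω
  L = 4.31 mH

Step 1 — Angular frequency: ω = 2π·f = 2π·5090 = 3.198e+04 rad/s.
Step 2 — Component impedances:
  R1: Z = R = 20.1 Ω
  R2: Z = R = 331 Ω
  L: Z = jωL = j·3.198e+04·0.00431 = 0 + j137.8 Ω
Step 3 — Parallel branch: R2 || L = 1/(1/R2 + 1/L) = 48.92 + j117.5 Ω.
Step 4 — Series with R1: Z_total = R1 + (R2 || L) = 69.02 + j117.5 Ω = 136.2∠59.6° Ω.
Step 5 — Power factor: PF = cos(φ) = Re(Z)/|Z| = 69.018/136.24 = 0.5066.
Step 6 — Type: Im(Z) = 117.5 ⇒ lagging (phase φ = 59.6°).

PF = 0.5066 (lagging, φ = 59.6°)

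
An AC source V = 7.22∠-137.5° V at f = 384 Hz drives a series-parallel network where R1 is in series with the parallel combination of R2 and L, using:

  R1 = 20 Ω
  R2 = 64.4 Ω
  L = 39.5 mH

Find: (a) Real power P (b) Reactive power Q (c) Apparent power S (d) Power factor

Step 1 — Angular frequency: ω = 2π·f = 2π·384 = 2413 rad/s.
Step 2 — Component impedances:
  R1: Z = R = 20 Ω
  R2: Z = R = 64.4 Ω
  L: Z = jωL = j·2413·0.0395 = 0 + j95.3 Ω
Step 3 — Parallel branch: R2 || L = 1/(1/R2 + 1/L) = 44.21 + j29.88 Ω.
Step 4 — Series with R1: Z_total = R1 + (R2 || L) = 64.21 + j29.88 Ω = 70.82∠25.0° Ω.
Step 5 — Source phasor: V = 7.22∠-137.5° V = -5.323 - j4.878 V.
Step 6 — Current: I = V / Z = -0.0972 - j0.03074 A = 0.1019∠-162.5° A.
Step 7 — Complex power: S = V·I* = 0.6674 + j0.3105 VA.
Step 8 — Real power: P = Re(S) = 0.6674 W.
Step 9 — Reactive power: Q = Im(S) = 0.3105 VAR.
Step 10 — Apparent power: |S| = 0.7361 VA.
Step 11 — Power factor: PF = P/|S| = 0.9067 (lagging).

(a) P = 0.6674 W  (b) Q = 0.3105 VAR  (c) S = 0.7361 VA  (d) PF = 0.9067 (lagging)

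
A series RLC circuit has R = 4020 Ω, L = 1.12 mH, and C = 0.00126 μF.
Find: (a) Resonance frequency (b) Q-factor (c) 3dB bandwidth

Step 1 — Resonance: ω₀ = 1/√(LC) = 1/√(0.00112·1.26e-09) = 8.418e+05 rad/s.
Step 2 — f₀ = ω₀/(2π) = 1.34e+05 Hz.
Step 3 — Series Q: Q = ω₀L/R = 8.418e+05·0.00112/4020 = 0.2345.
Step 4 — Bandwidth: Δω = ω₀/Q = 3.589e+06 rad/s; BW = Δω/(2π) = 5.713e+05 Hz.

(a) f₀ = 1.34e+05 Hz  (b) Q = 0.2345  (c) BW = 5.713e+05 Hz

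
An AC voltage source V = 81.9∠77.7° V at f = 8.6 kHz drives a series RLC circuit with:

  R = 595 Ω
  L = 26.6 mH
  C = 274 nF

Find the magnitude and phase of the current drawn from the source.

Step 1 — Angular frequency: ω = 2π·f = 2π·8600 = 5.404e+04 rad/s.
Step 2 — Component impedances:
  R: Z = R = 595 Ω
  L: Z = jωL = j·5.404e+04·0.0266 = 0 + j1437 Ω
  C: Z = 1/(jωC) = -j/(ω·C) = 0 - j67.54 Ω
Step 3 — Series combination: Z_total = R + L + C = 595 + j1370 Ω = 1493∠66.5° Ω.
Step 4 — Source phasor: V = 81.9∠77.7° V = 17.45 + j80.02 V.
Step 5 — Ohm's law: I = V / Z_total = (17.45 + j80.02) / (595 + j1370) = 0.0538 + j0.01063 A.
Step 6 — Convert to polar: |I| = 0.05484 A, ∠I = 11.2°.

I = 0.05484∠11.2° A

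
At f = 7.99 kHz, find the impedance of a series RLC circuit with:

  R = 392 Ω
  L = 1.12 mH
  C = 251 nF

Step 1 — Angular frequency: ω = 2π·f = 2π·7990 = 5.02e+04 rad/s.
Step 2 — Component impedances:
  R: Z = R = 392 Ω
  L: Z = jωL = j·5.02e+04·0.00112 = 0 + j56.23 Ω
  C: Z = 1/(jωC) = -j/(ω·C) = 0 - j79.36 Ω
Step 3 — Series combination: Z_total = R + L + C = 392 - j23.13 Ω = 392.7∠-3.4° Ω.

Z = 392 - j23.13 Ω = 392.7∠-3.4° Ω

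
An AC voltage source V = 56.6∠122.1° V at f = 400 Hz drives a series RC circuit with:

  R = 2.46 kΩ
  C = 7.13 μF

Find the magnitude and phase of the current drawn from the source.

Step 1 — Angular frequency: ω = 2π·f = 2π·400 = 2513 rad/s.
Step 2 — Component impedances:
  R: Z = R = 2460 Ω
  C: Z = 1/(jωC) = -j/(ω·C) = 0 - j55.8 Ω
Step 3 — Series combination: Z_total = R + C = 2460 - j55.8 Ω = 2461∠-1.3° Ω.
Step 4 — Source phasor: V = 56.6∠122.1° V = -30.08 + j47.95 V.
Step 5 — Ohm's law: I = V / Z_total = (-30.08 + j47.95) / (2460 - j55.8) = -0.01266 + j0.0192 A.
Step 6 — Convert to polar: |I| = 0.023 A, ∠I = 123.4°.

I = 0.023∠123.4° A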